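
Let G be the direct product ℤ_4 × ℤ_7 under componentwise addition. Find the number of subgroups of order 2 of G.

|G| = 28 and 2 | 28, so subgroups of order 2 are possible by Lagrange.
The subgroups of order 2 are: {(0,0), (2,0)}.
So G has 1 subgroup of order 2.

1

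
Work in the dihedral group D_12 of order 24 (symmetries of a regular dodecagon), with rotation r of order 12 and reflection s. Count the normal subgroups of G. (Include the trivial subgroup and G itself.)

9

G has 34 subgroups. Checking conjugation-invariance by order — order 1: 1/1 normal; order 2: 1/13 normal; order 3: 1/1 normal; order 4: 1/7 normal; order 6: 1/5 normal; order 8: 0/3 normal; order 12: 3/3 normal; order 24: 1/1 normal.
Total normal subgroups: 9.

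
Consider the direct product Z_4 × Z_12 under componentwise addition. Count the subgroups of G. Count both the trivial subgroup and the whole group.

30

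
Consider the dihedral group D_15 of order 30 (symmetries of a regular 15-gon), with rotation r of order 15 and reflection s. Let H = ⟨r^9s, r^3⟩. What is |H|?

|⟨r^9s⟩| = 2 and |⟨r^3⟩| = 5, so |H| is a multiple of lcm(2, 5) = 10 and divides |G| = 30.
Closing under the operation: H = {e, r^3, r^6, r^9, r^12, s, r^3s, r^6s, r^9s, r^12s}, so |H| = 10.

10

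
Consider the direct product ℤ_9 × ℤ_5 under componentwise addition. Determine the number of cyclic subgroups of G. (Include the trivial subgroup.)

6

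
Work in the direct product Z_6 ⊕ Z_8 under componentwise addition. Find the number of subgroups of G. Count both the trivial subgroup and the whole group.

|G| = 48, so by Lagrange every subgroup order divides 48. Divisors: 1, 2, 3, 4, 6, 8, 12, 16, 24, 48.
Subgroups by order — order 1: 1; order 2: 3; order 3: 1; order 4: 3; order 6: 3; order 8: 3; order 12: 3; order 16: 1; order 24: 3; order 48: 1.
Total: 1 + 3 + 1 + 3 + 3 + 3 + 3 + 1 + 3 + 1 = 22.

22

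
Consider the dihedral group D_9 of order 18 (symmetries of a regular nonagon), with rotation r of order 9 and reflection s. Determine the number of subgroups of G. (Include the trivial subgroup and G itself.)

|G| = 18, so by Lagrange every subgroup order divides 18. Divisors: 1, 2, 3, 6, 9, 18.
Subgroups by order — order 1: 1; order 2: 9; order 3: 1; order 6: 3; order 9: 1; order 18: 1.
Total: 1 + 9 + 1 + 3 + 1 + 1 = 16.

16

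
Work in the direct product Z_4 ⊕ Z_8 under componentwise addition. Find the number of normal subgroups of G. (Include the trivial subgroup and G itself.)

G is abelian, so every subgroup is normal.
G has 22 subgroups in total, hence 22 normal subgroups.

22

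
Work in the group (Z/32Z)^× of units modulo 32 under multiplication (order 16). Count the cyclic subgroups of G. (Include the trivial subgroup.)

Group the elements of G by the cyclic subgroup they generate; each cyclic subgroup of order d accounts for φ(d) elements.
Cyclic subgroups by order — order 1: 1; order 2: 3; order 4: 2; order 8: 2.
Total: 8.

8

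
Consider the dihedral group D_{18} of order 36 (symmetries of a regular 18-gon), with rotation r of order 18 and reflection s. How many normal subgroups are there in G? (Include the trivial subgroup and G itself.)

G has 45 subgroups. Checking conjugation-invariance by order — order 1: 1/1 normal; order 2: 1/19 normal; order 3: 1/1 normal; order 4: 0/9 normal; order 6: 1/7 normal; order 9: 1/1 normal; order 12: 0/3 normal; order 18: 3/3 normal; order 36: 1/1 normal.
Total normal subgroups: 9.

9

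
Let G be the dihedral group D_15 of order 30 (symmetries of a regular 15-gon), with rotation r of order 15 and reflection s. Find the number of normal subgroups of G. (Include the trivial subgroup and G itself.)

G has 28 subgroups. Checking conjugation-invariance by order — order 1: 1/1 normal; order 2: 0/15 normal; order 3: 1/1 normal; order 5: 1/1 normal; order 6: 0/5 normal; order 10: 0/3 normal; order 15: 1/1 normal; order 30: 1/1 normal.
Total normal subgroups: 5.

5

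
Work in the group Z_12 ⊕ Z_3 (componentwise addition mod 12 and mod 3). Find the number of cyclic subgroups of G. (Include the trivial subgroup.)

15

A cyclic subgroup of order d is generated by each of its φ(d) elements of order d, so the cyclic subgroups of order d number (#elements of order d)/φ(d).
Cyclic subgroups by order — order 1: 1; order 2: 1; order 3: 4; order 4: 1; order 6: 4; order 12: 4.
Total: 15.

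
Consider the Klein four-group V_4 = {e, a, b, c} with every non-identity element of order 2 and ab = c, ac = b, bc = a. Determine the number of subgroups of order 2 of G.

|G| = 4 and 2 | 4, so subgroups of order 2 are possible by Lagrange.
The subgroups of order 2 are: {e, a}; {e, b}; {e, c}.
So G has 3 subgroups of order 2.

3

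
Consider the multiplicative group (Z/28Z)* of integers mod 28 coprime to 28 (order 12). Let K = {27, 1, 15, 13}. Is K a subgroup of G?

Yes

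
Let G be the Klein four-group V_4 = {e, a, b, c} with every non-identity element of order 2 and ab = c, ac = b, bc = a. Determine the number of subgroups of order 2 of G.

|G| = 4 and 2 | 4, so subgroups of order 2 are possible by Lagrange.
The subgroups of order 2 are: {e, a}; {e, b}; {e, c}.
So G has 3 subgroups of order 2.

3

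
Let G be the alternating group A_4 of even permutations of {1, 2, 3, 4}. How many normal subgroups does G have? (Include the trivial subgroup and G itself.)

3

G has 10 subgroups. Checking conjugation-invariance by order — order 1: 1/1 normal; order 2: 0/3 normal; order 3: 0/4 normal; order 4: 1/1 normal; order 12: 1/1 normal.
Total normal subgroups: 3.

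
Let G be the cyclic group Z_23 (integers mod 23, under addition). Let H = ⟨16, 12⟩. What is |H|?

|⟨16⟩| = 23 and |⟨12⟩| = 23, so |H| is a multiple of lcm(23, 23) = 23 and divides |G| = 23.
Closing {16, 12} under the group operation gives all of G, so |H| = 23.

23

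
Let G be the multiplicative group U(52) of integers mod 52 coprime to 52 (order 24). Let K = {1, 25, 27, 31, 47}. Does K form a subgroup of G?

No

|K| = 5 does not divide |G| = 24, so by Lagrange K is not a subgroup.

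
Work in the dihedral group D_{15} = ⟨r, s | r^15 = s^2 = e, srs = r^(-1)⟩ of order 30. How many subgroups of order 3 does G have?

1

|G| = 30 and 3 | 30, so subgroups of order 3 are possible by Lagrange.
The subgroups of order 3 are: {e, r^5, r^10}.
So G has 1 subgroup of order 3.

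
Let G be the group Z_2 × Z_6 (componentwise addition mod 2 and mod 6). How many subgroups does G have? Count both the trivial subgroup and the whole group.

10

|G| = 12, so by Lagrange every subgroup order divides 12. Divisors: 1, 2, 3, 4, 6, 12.
Subgroups by order — order 1: 1; order 2: 3; order 3: 1; order 4: 1; order 6: 3; order 12: 1.
Total: 1 + 3 + 1 + 1 + 3 + 1 = 10.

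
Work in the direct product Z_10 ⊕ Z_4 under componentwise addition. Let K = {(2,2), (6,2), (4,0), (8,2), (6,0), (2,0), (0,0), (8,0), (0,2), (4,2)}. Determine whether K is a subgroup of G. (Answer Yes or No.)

|K| = 10 divides |G| = 40, consistent with Lagrange.
K contains the identity, every element's inverse is in K, and K is closed under +: it is a subgroup.
In fact K = ⟨(6,2)⟩.

Yes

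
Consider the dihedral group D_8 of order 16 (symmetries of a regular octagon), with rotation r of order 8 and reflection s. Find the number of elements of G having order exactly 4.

The elements of order 4 are: r^2, r^6.
That's 2.

2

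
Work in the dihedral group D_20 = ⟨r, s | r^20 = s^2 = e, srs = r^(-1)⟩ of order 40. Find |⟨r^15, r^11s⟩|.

|⟨r^15⟩| = 4 and |⟨r^11s⟩| = 2, so |H| is a multiple of lcm(4, 2) = 4 and divides |G| = 40.
Closing under the operation: H = {e, r^5, r^10, r^15, rs, r^6s, r^11s, r^16s}, so |H| = 8.

8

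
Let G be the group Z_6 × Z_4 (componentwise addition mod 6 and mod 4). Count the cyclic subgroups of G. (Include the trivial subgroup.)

12

Each element a generates a cyclic subgroup ⟨a⟩; distinct elements may generate the same one (a cyclic group of order d has φ(d) generators).
Cyclic subgroups by order — order 1: 1; order 2: 3; order 3: 1; order 4: 2; order 6: 3; order 12: 2.
Total: 12.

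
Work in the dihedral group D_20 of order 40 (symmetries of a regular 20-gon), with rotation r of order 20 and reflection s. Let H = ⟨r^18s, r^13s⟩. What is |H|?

8

|⟨r^18s⟩| = 2 and |⟨r^13s⟩| = 2, so |H| is a multiple of lcm(2, 2) = 2 and divides |G| = 40.
Closing under the operation: H = {e, r^5, r^10, r^15, r^3s, r^8s, r^13s, r^18s}, so |H| = 8.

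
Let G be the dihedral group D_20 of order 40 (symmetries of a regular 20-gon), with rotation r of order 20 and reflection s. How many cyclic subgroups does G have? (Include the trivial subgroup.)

26

A cyclic subgroup of order d is generated by each of its φ(d) elements of order d, so the cyclic subgroups of order d number (#elements of order d)/φ(d).
Cyclic subgroups by order — order 1: 1; order 2: 21; order 4: 1; order 5: 1; order 10: 1; order 20: 1.
Total: 26.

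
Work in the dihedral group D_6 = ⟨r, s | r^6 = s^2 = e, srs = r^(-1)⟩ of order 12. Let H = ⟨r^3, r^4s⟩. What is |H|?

4

|⟨r^3⟩| = 2 and |⟨r^4s⟩| = 2, so |H| is a multiple of lcm(2, 2) = 2 and divides |G| = 12.
Closing under the operation: H = {e, r^3, rs, r^4s}, so |H| = 4.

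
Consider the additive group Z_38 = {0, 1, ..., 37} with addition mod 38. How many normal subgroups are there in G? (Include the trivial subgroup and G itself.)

G is abelian, so every subgroup is normal.
G has 4 subgroups in total, hence 4 normal subgroups.

4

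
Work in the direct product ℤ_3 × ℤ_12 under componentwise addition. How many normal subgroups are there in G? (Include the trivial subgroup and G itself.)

G is abelian, so every subgroup is normal.
G has 18 subgroups in total, hence 18 normal subgroups.

18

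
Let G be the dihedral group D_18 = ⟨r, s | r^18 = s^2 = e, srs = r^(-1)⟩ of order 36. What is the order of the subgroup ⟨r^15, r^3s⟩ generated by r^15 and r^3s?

12

|⟨r^15⟩| = 6 and |⟨r^3s⟩| = 2, so |H| is a multiple of lcm(6, 2) = 6 and divides |G| = 36.
Closing under the operation: H = {e, r^3, r^6, r^9, r^12, r^15, s, r^3s, r^6s, r^9s, r^12s, r^15s}, so |H| = 12.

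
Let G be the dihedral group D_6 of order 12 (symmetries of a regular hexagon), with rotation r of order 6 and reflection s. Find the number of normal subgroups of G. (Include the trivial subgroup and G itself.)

7

G has 16 subgroups. Checking conjugation-invariance by order — order 1: 1/1 normal; order 2: 1/7 normal; order 3: 1/1 normal; order 4: 0/3 normal; order 6: 3/3 normal; order 12: 1/1 normal.
Total normal subgroups: 7.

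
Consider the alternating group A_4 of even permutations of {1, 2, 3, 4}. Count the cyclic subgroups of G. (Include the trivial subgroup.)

Group the elements of G by the cyclic subgroup they generate; each cyclic subgroup of order d accounts for φ(d) elements.
Cyclic subgroups by order — order 1: 1; order 2: 3; order 3: 4.
Total: 8.

8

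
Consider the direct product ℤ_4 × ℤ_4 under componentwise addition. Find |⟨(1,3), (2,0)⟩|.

8

|⟨(1,3)⟩| = 4 and |⟨(2,0)⟩| = 2, so |H| is a multiple of lcm(4, 2) = 4 and divides |G| = 16.
Closing under the operation: H = {(0,0), (0,2), (1,1), (1,3), (2,0), (2,2), (3,1), (3,3)}, so |H| = 8.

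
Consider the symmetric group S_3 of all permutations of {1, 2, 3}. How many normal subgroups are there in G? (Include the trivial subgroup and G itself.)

3

G has 6 subgroups. Checking conjugation-invariance by order — order 1: 1/1 normal; order 2: 0/3 normal; order 3: 1/1 normal; order 6: 1/1 normal.
Total normal subgroups: 3.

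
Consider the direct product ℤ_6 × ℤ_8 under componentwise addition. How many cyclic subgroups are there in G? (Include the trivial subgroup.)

16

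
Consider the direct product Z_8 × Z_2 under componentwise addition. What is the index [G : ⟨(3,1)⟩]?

2

|⟨(3,1)⟩| = 8 and |G| = 16.
By Lagrange, [G : H] = |G|/|H| = 16/8 = 2.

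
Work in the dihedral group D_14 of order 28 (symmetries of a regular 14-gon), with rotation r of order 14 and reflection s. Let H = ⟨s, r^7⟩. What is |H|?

4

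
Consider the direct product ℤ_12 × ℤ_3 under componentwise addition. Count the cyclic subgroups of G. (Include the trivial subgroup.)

A cyclic subgroup of order d is generated by each of its φ(d) elements of order d, so the cyclic subgroups of order d number (#elements of order d)/φ(d).
Cyclic subgroups by order — order 1: 1; order 2: 1; order 3: 4; order 4: 1; order 6: 4; order 12: 4.
Total: 15.

15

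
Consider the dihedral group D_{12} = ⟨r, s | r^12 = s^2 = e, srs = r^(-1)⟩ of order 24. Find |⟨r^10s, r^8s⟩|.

12

|⟨r^10s⟩| = 2 and |⟨r^8s⟩| = 2, so |H| is a multiple of lcm(2, 2) = 2 and divides |G| = 24.
Closing under the operation: H = {e, r^2, r^4, r^6, r^8, r^10, s, r^2s, r^4s, r^6s, r^8s, r^10s}, so |H| = 12.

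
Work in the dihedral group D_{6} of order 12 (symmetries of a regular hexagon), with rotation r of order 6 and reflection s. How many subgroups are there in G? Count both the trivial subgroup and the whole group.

16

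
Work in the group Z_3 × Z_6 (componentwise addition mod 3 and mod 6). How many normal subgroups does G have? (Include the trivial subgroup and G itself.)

12

G is abelian, so every subgroup is normal.
G has 12 subgroups in total, hence 12 normal subgroups.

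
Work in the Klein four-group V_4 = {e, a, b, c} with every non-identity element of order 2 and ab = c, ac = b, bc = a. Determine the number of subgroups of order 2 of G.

3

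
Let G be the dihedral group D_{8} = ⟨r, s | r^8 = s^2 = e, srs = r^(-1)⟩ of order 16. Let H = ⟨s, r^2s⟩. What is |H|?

8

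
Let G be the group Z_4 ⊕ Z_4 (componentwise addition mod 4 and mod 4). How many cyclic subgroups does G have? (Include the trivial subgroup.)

A cyclic subgroup of order d is generated by each of its φ(d) elements of order d, so the cyclic subgroups of order d number (#elements of order d)/φ(d).
Cyclic subgroups by order — order 1: 1; order 2: 3; order 4: 6.
Total: 10.

10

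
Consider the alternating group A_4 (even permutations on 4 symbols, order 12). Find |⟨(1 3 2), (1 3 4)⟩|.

12

|⟨(1 3 2)⟩| = 3 and |⟨(1 3 4)⟩| = 3, so |H| is a multiple of lcm(3, 3) = 3 and divides |G| = 12.
Closing {(1 3 2), (1 3 4)} under the group operation gives all of G, so |H| = 12.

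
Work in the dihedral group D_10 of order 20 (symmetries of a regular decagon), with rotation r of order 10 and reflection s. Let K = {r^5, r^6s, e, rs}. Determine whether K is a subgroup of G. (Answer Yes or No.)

|K| = 4 divides |G| = 20, consistent with Lagrange.
K contains the identity, every element's inverse is in K, and K is closed under ·: it is a subgroup.

Yes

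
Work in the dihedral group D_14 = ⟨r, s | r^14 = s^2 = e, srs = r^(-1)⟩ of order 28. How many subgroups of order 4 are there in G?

|G| = 28 and 4 | 28, so subgroups of order 4 are possible by Lagrange.
The subgroups of order 4 are: {e, r^7, r^3s, r^10s}; {e, r^7, r^4s, r^11s}; {e, r^7, r^5s, r^12s}; {e, r^7, r^6s, r^13s}; … (7 in all).
So G has 7 subgroups of order 4.

7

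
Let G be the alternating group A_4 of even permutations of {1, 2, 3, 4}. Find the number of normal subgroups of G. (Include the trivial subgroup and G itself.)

3

G has 10 subgroups. Checking conjugation-invariance by order — order 1: 1/1 normal; order 2: 0/3 normal; order 3: 0/4 normal; order 4: 1/1 normal; order 12: 1/1 normal.
Total normal subgroups: 3.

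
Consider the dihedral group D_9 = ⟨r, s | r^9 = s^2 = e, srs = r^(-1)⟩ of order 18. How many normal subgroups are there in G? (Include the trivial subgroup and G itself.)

4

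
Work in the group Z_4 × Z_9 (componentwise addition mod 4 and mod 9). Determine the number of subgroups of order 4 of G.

|G| = 36 and 4 | 36, so subgroups of order 4 are possible by Lagrange.
The subgroups of order 4 are: {(0,0), (1,0), (2,0), (3,0)}.
So G has 1 subgroup of order 4.

1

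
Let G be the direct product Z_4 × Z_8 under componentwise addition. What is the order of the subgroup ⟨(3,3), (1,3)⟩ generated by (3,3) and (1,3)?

|⟨(3,3)⟩| = 8 and |⟨(1,3)⟩| = 8, so |H| is a multiple of lcm(8, 8) = 8 and divides |G| = 32.
Closing under the operation: H = {(0,0), (0,2), (0,4), (0,6), (1,1), (1,3), (1,5), (1,7), (2,0), (2,2), (2,4), (2,6), (3,1), (3,3), (3,5), (3,7)}, so |H| = 16.

16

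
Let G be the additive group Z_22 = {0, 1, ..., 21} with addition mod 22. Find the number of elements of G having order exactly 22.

In a cyclic group of order 22, the number of elements of order d (for d | 22) is φ(d).
φ(22) = 10.

10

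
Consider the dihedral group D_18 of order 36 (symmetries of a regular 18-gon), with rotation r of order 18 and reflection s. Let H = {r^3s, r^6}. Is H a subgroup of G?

The identity e ∉ H, so H is not a subgroup.

No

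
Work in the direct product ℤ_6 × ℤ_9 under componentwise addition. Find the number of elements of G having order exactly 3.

8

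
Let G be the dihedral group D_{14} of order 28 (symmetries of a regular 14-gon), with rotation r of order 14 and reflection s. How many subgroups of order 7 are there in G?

|G| = 28 and 7 | 28, so subgroups of order 7 are possible by Lagrange.
The subgroups of order 7 are: {e, r^2, r^4, r^6, r^8, r^10, r^12}.
So G has 1 subgroup of order 7.

1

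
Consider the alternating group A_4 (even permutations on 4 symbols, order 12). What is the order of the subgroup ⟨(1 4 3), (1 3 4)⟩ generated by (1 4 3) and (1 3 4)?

3

|⟨(1 4 3)⟩| = 3 and |⟨(1 3 4)⟩| = 3, so |H| is a multiple of lcm(3, 3) = 3 and divides |G| = 12.
Closing under the operation: H = {e, (1 3 4), (1 4 3)}, so |H| = 3.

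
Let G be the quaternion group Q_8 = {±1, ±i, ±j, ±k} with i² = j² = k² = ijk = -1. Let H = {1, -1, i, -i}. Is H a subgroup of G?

|H| = 4 divides |G| = 8, consistent with Lagrange.
H contains the identity, every element's inverse is in H, and H is closed under ·: it is a subgroup.
In fact H = ⟨-i⟩.

Yes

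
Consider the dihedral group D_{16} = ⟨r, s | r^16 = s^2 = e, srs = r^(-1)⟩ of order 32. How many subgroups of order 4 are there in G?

9

|G| = 32 and 4 | 32, so subgroups of order 4 are possible by Lagrange.
The subgroups of order 4 are: {e, r^8, r^2s, r^10s}; {e, r^8, r^3s, r^11s}; {e, r^4, r^8, r^12}; {e, r^8, r^4s, r^12s}; … (9 in all).
So G has 9 subgroups of order 4.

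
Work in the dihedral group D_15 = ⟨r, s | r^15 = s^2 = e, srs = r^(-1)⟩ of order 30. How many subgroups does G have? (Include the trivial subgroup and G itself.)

|G| = 30, so by Lagrange every subgroup order divides 30. Divisors: 1, 2, 3, 5, 6, 10, 15, 30.
Subgroups by order — order 1: 1; order 2: 15; order 3: 1; order 5: 1; order 6: 5; order 10: 3; order 15: 1; order 30: 1.
Total: 1 + 15 + 1 + 1 + 5 + 3 + 1 + 1 = 28.

28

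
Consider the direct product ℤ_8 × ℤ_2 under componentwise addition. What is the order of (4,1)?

2

The order of (4,1) in Z_8 × Z_2 is lcm(ord(4) in Z_8, ord(1) in Z_2).
ord(4) = 2 and ord(1) = 2, so |⟨(4,1)⟩| = lcm(2, 2) = 2.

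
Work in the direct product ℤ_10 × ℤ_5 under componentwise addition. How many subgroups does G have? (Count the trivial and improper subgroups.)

16

|G| = 50, so by Lagrange every subgroup order divides 50. Divisors: 1, 2, 5, 10, 25, 50.
Subgroups by order — order 1: 1; order 2: 1; order 5: 6; order 10: 6; order 25: 1; order 50: 1.
Total: 1 + 1 + 6 + 6 + 1 + 1 = 16.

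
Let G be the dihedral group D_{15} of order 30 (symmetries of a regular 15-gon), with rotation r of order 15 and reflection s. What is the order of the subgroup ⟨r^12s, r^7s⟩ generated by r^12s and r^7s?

6

|⟨r^12s⟩| = 2 and |⟨r^7s⟩| = 2, so |H| is a multiple of lcm(2, 2) = 2 and divides |G| = 30.
Closing under the operation: H = {e, r^5, r^10, r^2s, r^7s, r^12s}, so |H| = 6.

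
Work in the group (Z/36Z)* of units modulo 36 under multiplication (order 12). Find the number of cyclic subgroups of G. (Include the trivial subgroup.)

Each element a generates a cyclic subgroup ⟨a⟩; distinct elements may generate the same one (a cyclic group of order d has φ(d) generators).
Cyclic subgroups by order — order 1: 1; order 2: 3; order 3: 1; order 6: 3.
Total: 8.

8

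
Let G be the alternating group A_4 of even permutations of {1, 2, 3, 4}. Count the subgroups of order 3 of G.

4

|G| = 12 and 3 | 12, so subgroups of order 3 are possible by Lagrange.
The subgroups of order 3 are: {e, (1 2 3), (1 3 2)}; {e, (1 2 4), (1 4 2)}; {e, (1 3 4), (1 4 3)}; {e, (2 3 4), (2 4 3)}.
So G has 4 subgroups of order 3.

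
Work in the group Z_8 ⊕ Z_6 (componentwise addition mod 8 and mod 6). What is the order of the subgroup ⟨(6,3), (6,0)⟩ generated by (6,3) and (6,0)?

8

|⟨(6,3)⟩| = 4 and |⟨(6,0)⟩| = 4, so |H| is a multiple of lcm(4, 4) = 4 and divides |G| = 48.
Closing under the operation: H = {(0,0), (0,3), (2,0), (2,3), (4,0), (4,3), (6,0), (6,3)}, so |H| = 8.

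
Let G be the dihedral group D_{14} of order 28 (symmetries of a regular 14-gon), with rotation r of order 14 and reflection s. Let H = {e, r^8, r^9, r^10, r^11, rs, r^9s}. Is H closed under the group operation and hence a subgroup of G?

No

r^9 ∈ H but its inverse r^5 ∉ H, so H is not a subgroup.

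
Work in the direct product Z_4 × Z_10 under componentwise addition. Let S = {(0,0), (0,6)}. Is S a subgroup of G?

No

(0,6) ∈ S but its inverse (0,4) ∉ S, so S is not a subgroup.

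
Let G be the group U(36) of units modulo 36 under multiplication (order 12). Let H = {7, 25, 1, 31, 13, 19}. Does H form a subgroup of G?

|H| = 6 divides |G| = 12, consistent with Lagrange.
H contains the identity, every element's inverse is in H, and H is closed under ·: it is a subgroup.
In fact H = ⟨7⟩.

Yes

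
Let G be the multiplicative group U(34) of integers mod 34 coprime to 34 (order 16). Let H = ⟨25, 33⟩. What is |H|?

8

|⟨25⟩| = 8 and |⟨33⟩| = 2, so |H| is a multiple of lcm(8, 2) = 8 and divides |G| = 16.
Closing under the operation: H = {1, 9, 13, 15, 19, 21, 25, 33}, so |H| = 8.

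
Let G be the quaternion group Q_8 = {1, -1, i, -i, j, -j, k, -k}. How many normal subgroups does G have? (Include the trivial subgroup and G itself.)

G has 6 subgroups. Checking conjugation-invariance by order — order 1: 1/1 normal; order 2: 1/1 normal; order 4: 3/3 normal; order 8: 1/1 normal.
Total normal subgroups: 6.

6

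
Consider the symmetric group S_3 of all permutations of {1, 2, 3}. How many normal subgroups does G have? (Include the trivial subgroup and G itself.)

3

G has 6 subgroups. Checking conjugation-invariance by order — order 1: 1/1 normal; order 2: 0/3 normal; order 3: 1/1 normal; order 6: 1/1 normal.
Total normal subgroups: 3.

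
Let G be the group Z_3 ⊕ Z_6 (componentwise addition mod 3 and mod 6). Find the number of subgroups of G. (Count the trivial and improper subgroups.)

|G| = 18, so by Lagrange every subgroup order divides 18. Divisors: 1, 2, 3, 6, 9, 18.
Subgroups by order — order 1: 1; order 2: 1; order 3: 4; order 6: 4; order 9: 1; order 18: 1.
Total: 1 + 1 + 4 + 4 + 1 + 1 = 12.

12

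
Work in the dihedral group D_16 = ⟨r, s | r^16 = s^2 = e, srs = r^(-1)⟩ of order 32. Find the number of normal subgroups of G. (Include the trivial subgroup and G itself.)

G has 36 subgroups. Checking conjugation-invariance by order — order 1: 1/1 normal; order 2: 1/17 normal; order 4: 1/9 normal; order 8: 1/5 normal; order 16: 3/3 normal; order 32: 1/1 normal.
Total normal subgroups: 8.

8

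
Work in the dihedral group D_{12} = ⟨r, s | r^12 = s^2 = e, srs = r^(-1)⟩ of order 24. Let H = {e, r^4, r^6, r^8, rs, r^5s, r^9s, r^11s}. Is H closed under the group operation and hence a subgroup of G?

No

Closure fails: r^11s · r^4 = r^7s ∉ H. So H is not a subgroup.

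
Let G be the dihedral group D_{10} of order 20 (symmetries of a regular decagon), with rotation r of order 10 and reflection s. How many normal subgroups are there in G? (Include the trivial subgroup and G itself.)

7

G has 22 subgroups. Checking conjugation-invariance by order — order 1: 1/1 normal; order 2: 1/11 normal; order 4: 0/5 normal; order 5: 1/1 normal; order 10: 3/3 normal; order 20: 1/1 normal.
Total normal subgroups: 7.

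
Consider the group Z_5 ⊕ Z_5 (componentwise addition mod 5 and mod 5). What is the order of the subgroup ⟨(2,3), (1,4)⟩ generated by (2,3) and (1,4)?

5

|⟨(2,3)⟩| = 5 and |⟨(1,4)⟩| = 5, so |H| is a multiple of lcm(5, 5) = 5 and divides |G| = 25.
Closing under the operation: H = {(0,0), (1,4), (2,3), (3,2), (4,1)}, so |H| = 5.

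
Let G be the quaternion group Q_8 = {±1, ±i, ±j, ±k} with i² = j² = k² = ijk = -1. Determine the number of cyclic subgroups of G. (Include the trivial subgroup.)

5

Each element a generates a cyclic subgroup ⟨a⟩; distinct elements may generate the same one (a cyclic group of order d has φ(d) generators).
Cyclic subgroups by order — order 1: 1; order 2: 1; order 4: 3.
Total: 5.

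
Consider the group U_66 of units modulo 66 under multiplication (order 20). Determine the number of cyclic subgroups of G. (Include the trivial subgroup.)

A cyclic subgroup of order d is generated by each of its φ(d) elements of order d, so the cyclic subgroups of order d number (#elements of order d)/φ(d).
Cyclic subgroups by order — order 1: 1; order 2: 3; order 5: 1; order 10: 3.
Total: 8.

8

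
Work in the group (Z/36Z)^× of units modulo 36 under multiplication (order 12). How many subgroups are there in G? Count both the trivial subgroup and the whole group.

10

|G| = 12, so by Lagrange every subgroup order divides 12. Divisors: 1, 2, 3, 4, 6, 12.
Subgroups by order — order 1: 1; order 2: 3; order 3: 1; order 4: 1; order 6: 3; order 12: 1.
Total: 1 + 3 + 1 + 1 + 3 + 1 = 10.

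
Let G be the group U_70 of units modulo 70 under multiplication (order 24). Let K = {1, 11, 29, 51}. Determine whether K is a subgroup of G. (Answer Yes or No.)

No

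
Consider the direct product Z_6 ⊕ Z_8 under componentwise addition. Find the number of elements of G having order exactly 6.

6

An element (a,b) has order lcm(ord(a), ord(b)); count pairs with lcm equal to 6.
Enumerating gives 6 such elements.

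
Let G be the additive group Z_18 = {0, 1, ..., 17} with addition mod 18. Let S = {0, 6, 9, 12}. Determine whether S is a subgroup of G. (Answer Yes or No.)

No

|S| = 4 does not divide |G| = 18, so by Lagrange S is not a subgroup.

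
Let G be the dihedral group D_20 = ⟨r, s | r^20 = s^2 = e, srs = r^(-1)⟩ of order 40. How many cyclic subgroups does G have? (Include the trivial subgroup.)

26

Each element a generates a cyclic subgroup ⟨a⟩; distinct elements may generate the same one (a cyclic group of order d has φ(d) generators).
Cyclic subgroups by order — order 1: 1; order 2: 21; order 4: 1; order 5: 1; order 10: 1; order 20: 1.
Total: 26.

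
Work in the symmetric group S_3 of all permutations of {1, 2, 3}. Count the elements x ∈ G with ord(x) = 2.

3

The elements of order 2 are: (2 3), (1 2), (1 3).
That's 3.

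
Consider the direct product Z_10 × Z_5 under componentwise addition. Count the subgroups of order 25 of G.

|G| = 50 and 25 | 50, so subgroups of order 25 are possible by Lagrange.
The subgroups of order 25 are: {(0,0), (0,1), (0,2), (0,3), (0,4), (2,0), (2,1), (2,2), (2,3), (2,4), (4,0), (4,1), (4,2), (4,3), (4,4), (6,0), (6,1), (6,2), (6,3), (6,4), (8,0), (8,1), (8,2), (8,3), (8,4)}.
So G has 1 subgroup of order 25.

1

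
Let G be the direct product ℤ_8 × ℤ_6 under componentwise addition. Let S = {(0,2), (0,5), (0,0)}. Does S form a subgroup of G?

No

(0,2) ∈ S but its inverse (0,4) ∉ S, so S is not a subgroup.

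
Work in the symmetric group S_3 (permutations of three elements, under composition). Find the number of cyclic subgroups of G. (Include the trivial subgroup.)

Group the elements of G by the cyclic subgroup they generate; each cyclic subgroup of order d accounts for φ(d) elements.
Cyclic subgroups by order — order 1: 1; order 2: 3; order 3: 1.
Total: 5.

5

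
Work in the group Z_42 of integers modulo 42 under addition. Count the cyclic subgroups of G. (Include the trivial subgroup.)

8

A cyclic subgroup of order d is generated by each of its φ(d) elements of order d, so the cyclic subgroups of order d number (#elements of order d)/φ(d).
Cyclic subgroups by order — order 1: 1; order 2: 1; order 3: 1; order 6: 1; order 7: 1; order 14: 1; order 21: 1; order 42: 1.
Total: 8.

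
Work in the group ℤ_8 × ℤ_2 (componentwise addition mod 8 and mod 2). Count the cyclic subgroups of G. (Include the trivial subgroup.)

A cyclic subgroup of order d is generated by each of its φ(d) elements of order d, so the cyclic subgroups of order d number (#elements of order d)/φ(d).
Cyclic subgroups by order — order 1: 1; order 2: 3; order 4: 2; order 8: 2.
Total: 8.

8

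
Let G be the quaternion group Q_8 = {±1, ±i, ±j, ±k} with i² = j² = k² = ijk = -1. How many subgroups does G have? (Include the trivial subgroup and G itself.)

6

|G| = 8, so by Lagrange every subgroup order divides 8. Divisors: 1, 2, 4, 8.
Subgroups by order — order 1: 1; order 2: 1; order 4: 3; order 8: 1.
Total: 1 + 1 + 3 + 1 = 6.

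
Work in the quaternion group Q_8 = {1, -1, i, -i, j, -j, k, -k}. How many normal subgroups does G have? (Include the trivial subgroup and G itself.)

6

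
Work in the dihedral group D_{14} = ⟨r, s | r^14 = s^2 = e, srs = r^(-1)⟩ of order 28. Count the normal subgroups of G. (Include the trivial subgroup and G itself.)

7

G has 28 subgroups. Checking conjugation-invariance by order — order 1: 1/1 normal; order 2: 1/15 normal; order 4: 0/7 normal; order 7: 1/1 normal; order 14: 3/3 normal; order 28: 1/1 normal.
Total normal subgroups: 7.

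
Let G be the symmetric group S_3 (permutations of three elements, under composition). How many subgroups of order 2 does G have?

|G| = 6 and 2 | 6, so subgroups of order 2 are possible by Lagrange.
The subgroups of order 2 are: {e, (1 2)}; {e, (1 3)}; {e, (2 3)}.
So G has 3 subgroups of order 2.

3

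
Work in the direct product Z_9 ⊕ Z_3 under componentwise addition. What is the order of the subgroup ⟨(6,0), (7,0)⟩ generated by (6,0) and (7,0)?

|⟨(6,0)⟩| = 3 and |⟨(7,0)⟩| = 9, so |H| is a multiple of lcm(3, 9) = 9 and divides |G| = 27.
Closing under the operation: H = {(0,0), (1,0), (2,0), (3,0), (4,0), (5,0), (6,0), (7,0), (8,0)}, so |H| = 9.

9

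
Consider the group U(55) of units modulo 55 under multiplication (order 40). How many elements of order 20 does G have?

16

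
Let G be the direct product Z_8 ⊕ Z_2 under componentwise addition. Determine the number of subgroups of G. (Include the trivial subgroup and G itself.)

11

|G| = 16, so by Lagrange every subgroup order divides 16. Divisors: 1, 2, 4, 8, 16.
Subgroups by order — order 1: 1; order 2: 3; order 4: 3; order 8: 3; order 16: 1.
Total: 1 + 3 + 3 + 3 + 1 = 11.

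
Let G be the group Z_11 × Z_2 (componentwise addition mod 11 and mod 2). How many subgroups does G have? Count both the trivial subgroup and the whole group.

|G| = 22, so by Lagrange every subgroup order divides 22. Divisors: 1, 2, 11, 22.
Subgroups by order — order 1: 1; order 2: 1; order 11: 1; order 22: 1.
Total: 1 + 1 + 1 + 1 = 4.

4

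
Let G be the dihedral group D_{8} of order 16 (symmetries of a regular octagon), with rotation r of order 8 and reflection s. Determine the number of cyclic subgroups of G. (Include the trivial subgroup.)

12

A cyclic subgroup of order d is generated by each of its φ(d) elements of order d, so the cyclic subgroups of order d number (#elements of order d)/φ(d).
Cyclic subgroups by order — order 1: 1; order 2: 9; order 4: 1; order 8: 1.
Total: 12.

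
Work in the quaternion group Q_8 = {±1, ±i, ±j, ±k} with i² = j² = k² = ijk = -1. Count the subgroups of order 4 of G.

3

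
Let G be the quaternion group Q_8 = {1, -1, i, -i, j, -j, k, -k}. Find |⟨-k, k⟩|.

|⟨-k⟩| = 4 and |⟨k⟩| = 4, so |H| is a multiple of lcm(4, 4) = 4 and divides |G| = 8.
Closing under the operation: H = {1, -1, k, -k}, so |H| = 4.

4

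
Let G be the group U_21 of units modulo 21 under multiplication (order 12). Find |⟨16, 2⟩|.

6

|⟨16⟩| = 3 and |⟨2⟩| = 6, so |H| is a multiple of lcm(3, 6) = 6 and divides |G| = 12.
Closing under the operation: H = {1, 2, 4, 8, 11, 16}, so |H| = 6.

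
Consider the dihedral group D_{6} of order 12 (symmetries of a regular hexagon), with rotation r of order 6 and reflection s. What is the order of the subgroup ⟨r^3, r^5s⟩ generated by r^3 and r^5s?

4

|⟨r^3⟩| = 2 and |⟨r^5s⟩| = 2, so |H| is a multiple of lcm(2, 2) = 2 and divides |G| = 12.
Closing under the operation: H = {e, r^3, r^2s, r^5s}, so |H| = 4.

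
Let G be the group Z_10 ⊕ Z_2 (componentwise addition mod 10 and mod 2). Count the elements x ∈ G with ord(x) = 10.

12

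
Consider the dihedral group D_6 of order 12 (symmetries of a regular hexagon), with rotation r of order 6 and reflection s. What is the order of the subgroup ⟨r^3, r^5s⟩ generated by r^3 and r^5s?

|⟨r^3⟩| = 2 and |⟨r^5s⟩| = 2, so |H| is a multiple of lcm(2, 2) = 2 and divides |G| = 12.
Closing under the operation: H = {e, r^3, r^2s, r^5s}, so |H| = 4.

4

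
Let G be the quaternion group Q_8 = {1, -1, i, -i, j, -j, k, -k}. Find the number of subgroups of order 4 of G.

|G| = 8 and 4 | 8, so subgroups of order 4 are possible by Lagrange.
The subgroups of order 4 are: {1, -1, i, -i}; {1, -1, j, -j}; {1, -1, k, -k}.
So G has 3 subgroups of order 4.

3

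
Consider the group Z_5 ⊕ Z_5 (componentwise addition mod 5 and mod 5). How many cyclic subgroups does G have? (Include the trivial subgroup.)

A cyclic subgroup of order d is generated by each of its φ(d) elements of order d, so the cyclic subgroups of order d number (#elements of order d)/φ(d).
Cyclic subgroups by order — order 1: 1; order 5: 6.
Total: 7.

7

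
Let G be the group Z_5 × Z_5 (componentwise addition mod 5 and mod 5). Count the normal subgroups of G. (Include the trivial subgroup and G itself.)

G is abelian, so every subgroup is normal.
G has 8 subgroups in total, hence 8 normal subgroups.

8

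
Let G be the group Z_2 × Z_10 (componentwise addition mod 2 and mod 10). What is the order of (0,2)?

The order of (0,2) in Z_2 × Z_10 is lcm(ord(0) in Z_2, ord(2) in Z_10).
ord(0) = 1 and ord(2) = 5, so |⟨(0,2)⟩| = lcm(1, 5) = 5.

5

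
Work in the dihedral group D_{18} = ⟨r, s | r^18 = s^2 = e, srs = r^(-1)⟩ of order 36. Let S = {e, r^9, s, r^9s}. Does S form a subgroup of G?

|S| = 4 divides |G| = 36, consistent with Lagrange.
S contains the identity, every element's inverse is in S, and S is closed under ·: it is a subgroup.

Yes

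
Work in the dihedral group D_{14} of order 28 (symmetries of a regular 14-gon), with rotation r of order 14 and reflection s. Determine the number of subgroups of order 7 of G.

1

|G| = 28 and 7 | 28, so subgroups of order 7 are possible by Lagrange.
The subgroups of order 7 are: {e, r^2, r^4, r^6, r^8, r^10, r^12}.
So G has 1 subgroup of order 7.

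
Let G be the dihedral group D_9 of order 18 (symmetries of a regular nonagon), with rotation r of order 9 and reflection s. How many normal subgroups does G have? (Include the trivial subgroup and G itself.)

4

G has 16 subgroups. Checking conjugation-invariance by order — order 1: 1/1 normal; order 2: 0/9 normal; order 3: 1/1 normal; order 6: 0/3 normal; order 9: 1/1 normal; order 18: 1/1 normal.
Total normal subgroups: 4.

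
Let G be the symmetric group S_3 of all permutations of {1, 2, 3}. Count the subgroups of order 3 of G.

|G| = 6 and 3 | 6, so subgroups of order 3 are possible by Lagrange.
The subgroups of order 3 are: {e, (1 2 3), (1 3 2)}.
So G has 1 subgroup of order 3.

1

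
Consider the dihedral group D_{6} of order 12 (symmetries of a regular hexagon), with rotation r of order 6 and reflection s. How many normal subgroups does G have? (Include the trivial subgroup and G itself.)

7

G has 16 subgroups. Checking conjugation-invariance by order — order 1: 1/1 normal; order 2: 1/7 normal; order 3: 1/1 normal; order 4: 0/3 normal; order 6: 3/3 normal; order 12: 1/1 normal.
Total normal subgroups: 7.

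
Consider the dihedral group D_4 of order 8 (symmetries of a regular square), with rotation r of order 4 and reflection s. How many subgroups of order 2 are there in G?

5

|G| = 8 and 2 | 8, so subgroups of order 2 are possible by Lagrange.
The subgroups of order 2 are: {e, r^2}; {e, r^2s}; {e, r^3s}; {e, rs}; … (5 in all).
So G has 5 subgroups of order 2.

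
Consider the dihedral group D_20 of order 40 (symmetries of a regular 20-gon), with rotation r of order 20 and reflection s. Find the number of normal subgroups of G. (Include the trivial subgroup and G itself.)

G has 48 subgroups. Checking conjugation-invariance by order — order 1: 1/1 normal; order 2: 1/21 normal; order 4: 1/11 normal; order 5: 1/1 normal; order 8: 0/5 normal; order 10: 1/5 normal; order 20: 3/3 normal; order 40: 1/1 normal.
Total normal subgroups: 9.

9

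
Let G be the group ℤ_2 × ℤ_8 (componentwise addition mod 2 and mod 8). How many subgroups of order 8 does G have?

|G| = 16 and 8 | 16, so subgroups of order 8 are possible by Lagrange.
The subgroups of order 8 are: {(0,0), (0,1), (0,2), (0,3), (0,4), (0,5), (0,6), (0,7)}; {(0,0), (0,2), (0,4), (0,6), (1,0), (1,2), (1,4), (1,6)}; {(0,0), (0,2), (0,4), (0,6), (1,1), (1,3), (1,5), (1,7)}.
So G has 3 subgroups of order 8.

3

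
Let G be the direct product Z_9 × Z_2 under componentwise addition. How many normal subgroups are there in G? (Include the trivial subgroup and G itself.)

6

G is abelian, so every subgroup is normal.
G has 6 subgroups in total, hence 6 normal subgroups.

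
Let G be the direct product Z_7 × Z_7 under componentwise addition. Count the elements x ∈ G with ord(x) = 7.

48

An element (a,b) has order lcm(ord(a), ord(b)); count pairs with lcm equal to 7.
Enumerating gives 48 such elements.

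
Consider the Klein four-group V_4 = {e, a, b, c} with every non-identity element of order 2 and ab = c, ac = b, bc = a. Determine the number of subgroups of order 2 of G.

|G| = 4 and 2 | 4, so subgroups of order 2 are possible by Lagrange.
The subgroups of order 2 are: {e, a}; {e, b}; {e, c}.
So G has 3 subgroups of order 2.

3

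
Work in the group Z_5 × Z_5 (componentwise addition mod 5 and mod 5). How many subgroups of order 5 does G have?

|G| = 25 and 5 | 25, so subgroups of order 5 are possible by Lagrange.
The subgroups of order 5 are: {(0,0), (0,1), (0,2), (0,3), (0,4)}; {(0,0), (1,0), (2,0), (3,0), (4,0)}; {(0,0), (1,1), (2,2), (3,3), (4,4)}; {(0,0), (1,2), (2,4), (3,1), (4,3)}; … (6 in all).
So G has 6 subgroups of order 5.

6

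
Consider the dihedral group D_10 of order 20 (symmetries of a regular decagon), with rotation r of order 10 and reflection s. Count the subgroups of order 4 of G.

|G| = 20 and 4 | 20, so subgroups of order 4 are possible by Lagrange.
The subgroups of order 4 are: {e, r^5, r^2s, r^7s}; {e, r^5, r^3s, r^8s}; {e, r^5, r^4s, r^9s}; {e, r^5, s, r^5s}; … (5 in all).
So G has 5 subgroups of order 4.

5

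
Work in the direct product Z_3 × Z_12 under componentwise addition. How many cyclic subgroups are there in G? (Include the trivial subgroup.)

Each element a generates a cyclic subgroup ⟨a⟩; distinct elements may generate the same one (a cyclic group of order d has φ(d) generators).
Cyclic subgroups by order — order 1: 1; order 2: 1; order 3: 4; order 4: 1; order 6: 4; order 12: 4.
Total: 15.

15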